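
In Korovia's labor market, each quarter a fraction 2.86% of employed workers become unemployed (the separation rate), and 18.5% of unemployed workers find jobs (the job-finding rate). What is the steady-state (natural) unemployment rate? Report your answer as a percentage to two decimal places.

At steady state the flows balance: s·E = f·U, so U/(E+U) = s/(s+f).
u* = 2.86 / (2.86 + 18.5) = 2.86 / 21.36 = 13.39%.

Steady-state unemployment rate ≈ 13.39%.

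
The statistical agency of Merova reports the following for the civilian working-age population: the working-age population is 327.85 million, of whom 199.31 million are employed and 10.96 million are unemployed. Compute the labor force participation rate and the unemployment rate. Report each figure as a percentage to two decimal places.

Labor force = employed + unemployed = 199.31 + 10.96 = 210.27 million.
Unemployment rate = 10.96 / 210.27 = 5.21%.
Labor force participation rate = 210.27 / 327.85 = 64.14%.

Labor force participation rate ≈ 64.14%; unemployment rate ≈ 5.21%.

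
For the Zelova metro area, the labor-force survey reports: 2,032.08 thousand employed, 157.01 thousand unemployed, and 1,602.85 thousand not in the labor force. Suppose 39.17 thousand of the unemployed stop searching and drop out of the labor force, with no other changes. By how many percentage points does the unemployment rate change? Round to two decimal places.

The unemployment rate changes by −1.69 percentage points.

Initially, labor force = 2,032.08 + 157.01 = 2,189.09 thousand, so u = 157.01/2,189.09 = 7.17%.
After the change, unemployed and labor force both fall by 39.17 → E = 2,032.08, U = 117.84, labor force = 2,149.92 thousand.
New unemployment rate = 117.84 / 2,149.92 = 5.48%.
Change = 5.48% − 7.17% = −1.69 percentage points.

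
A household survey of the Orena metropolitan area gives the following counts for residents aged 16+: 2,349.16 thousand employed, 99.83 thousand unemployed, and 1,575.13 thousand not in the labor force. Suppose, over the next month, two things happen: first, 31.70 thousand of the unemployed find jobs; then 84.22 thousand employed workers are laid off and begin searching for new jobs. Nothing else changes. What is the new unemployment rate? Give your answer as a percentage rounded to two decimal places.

Initially, labor force = 2,349.16 + 99.83 = 2,448.99 thousand, so u = 99.83/2,448.99 = 4.08%.
After the first change, unemployed falls and employed rises by 31.70; labor force unchanged → E = 2,380.86, U = 68.13, labor force = 2,448.99 thousand.
After the second change, employed falls and unemployed rises by 84.22; labor force unchanged → E = 2,296.64, U = 152.35, labor force = 2,448.99 thousand.
New unemployment rate = 152.35 / 2,448.99 = 6.22%.

New unemployment rate ≈ 6.22%.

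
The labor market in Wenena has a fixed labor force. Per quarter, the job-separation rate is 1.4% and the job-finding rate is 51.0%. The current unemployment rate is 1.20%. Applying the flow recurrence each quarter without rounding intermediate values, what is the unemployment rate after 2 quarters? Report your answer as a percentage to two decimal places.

Unemployment rate after two quarters ≈ 2.34%.

With a fixed labor force, u_{t+1} = u_t + s·(1−u_t) − f·u_t = u_t·(1−s−f) + s.
Here 1−s−f = 0.476 and s = 0.014.
u_1 = 0.012000 × 0.476 + 0.014 = 0.019712.
u_2 = 0.019712 × 0.476 + 0.014 = 0.023383.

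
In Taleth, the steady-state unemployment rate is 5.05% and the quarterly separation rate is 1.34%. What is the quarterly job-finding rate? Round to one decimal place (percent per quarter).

Job-finding rate ≈ 25.2% per quarter.

From u* = s/(s+f): f = s·(1−u)/u.
f = 1.34 × (1 − 0.0505) / 0.0505 = 1.2723 / 0.0505 ≈ 25.2% per quarter.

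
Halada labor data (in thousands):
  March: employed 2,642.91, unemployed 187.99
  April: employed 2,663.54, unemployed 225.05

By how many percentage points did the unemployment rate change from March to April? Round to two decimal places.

March: labor force = 2,642.91 + 187.99 = 2,830.90; u = 187.99/2,830.90 = 6.64%.
April: labor force = 2,663.54 + 225.05 = 2,888.59; u = 225.05/2,888.59 = 7.79%.
Change = 7.79% − 6.64% = +1.15 pp.

The unemployment rate changed by +1.15 percentage points.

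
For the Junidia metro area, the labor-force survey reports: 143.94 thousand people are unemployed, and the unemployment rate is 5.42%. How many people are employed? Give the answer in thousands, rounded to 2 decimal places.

Labor force = U / u = 143.94 / 0.0542 ≈ 2,655.72 thousand.
Employed = labor force − unemployed = 2,655.72 − 143.94 = 2,511.78 thousand.

About 2,511.78 thousand are employed.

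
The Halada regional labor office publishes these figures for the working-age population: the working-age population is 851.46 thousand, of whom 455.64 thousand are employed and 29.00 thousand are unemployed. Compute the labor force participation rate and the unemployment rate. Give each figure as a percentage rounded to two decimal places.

Labor force participation rate ≈ 56.92%; unemployment rate ≈ 5.98%.

Labor force = employed + unemployed = 455.64 + 29.00 = 484.64 thousand.
Unemployment rate = 29.00 / 484.64 = 5.98%.
Labor force participation rate = 484.64 / 851.46 = 56.92%.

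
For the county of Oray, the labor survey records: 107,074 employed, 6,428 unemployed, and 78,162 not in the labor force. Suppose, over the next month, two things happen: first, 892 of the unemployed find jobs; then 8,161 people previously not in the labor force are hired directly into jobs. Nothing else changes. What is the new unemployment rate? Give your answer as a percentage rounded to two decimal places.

New unemployment rate ≈ 4.55%.

Initially, labor force = 107,074 + 6,428 = 113,502, so u = 6,428/113,502 = 5.66%.
After the first change, unemployed falls and employed rises by 892; labor force unchanged → E = 107,966, U = 5,536, labor force = 113,502.
After the second change, employed and labor force both rise by 8,161; unemployed unchanged → E = 116,127, U = 5,536, labor force = 121,663.
New unemployment rate = 5,536 / 121,663 = 4.55%.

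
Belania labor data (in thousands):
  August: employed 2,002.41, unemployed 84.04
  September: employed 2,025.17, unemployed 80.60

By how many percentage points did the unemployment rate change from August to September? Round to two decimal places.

August: labor force = 2,002.41 + 84.04 = 2,086.45; u = 84.04/2,086.45 = 4.03%.
September: labor force = 2,025.17 + 80.60 = 2,105.77; u = 80.60/2,105.77 = 3.83%.
Change = 3.83% − 4.03% = −0.20 pp.

The unemployment rate changed by −0.20 percentage points.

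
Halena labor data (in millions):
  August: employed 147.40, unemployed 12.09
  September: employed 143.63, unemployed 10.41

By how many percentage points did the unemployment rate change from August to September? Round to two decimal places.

August: labor force = 147.40 + 12.09 = 159.49; u = 12.09/159.49 = 7.58%.
September: labor force = 143.63 + 10.41 = 154.04; u = 10.41/154.04 = 6.76%.
Change = 6.76% − 7.58% = −0.82 pp.

The unemployment rate changed by −0.82 percentage points.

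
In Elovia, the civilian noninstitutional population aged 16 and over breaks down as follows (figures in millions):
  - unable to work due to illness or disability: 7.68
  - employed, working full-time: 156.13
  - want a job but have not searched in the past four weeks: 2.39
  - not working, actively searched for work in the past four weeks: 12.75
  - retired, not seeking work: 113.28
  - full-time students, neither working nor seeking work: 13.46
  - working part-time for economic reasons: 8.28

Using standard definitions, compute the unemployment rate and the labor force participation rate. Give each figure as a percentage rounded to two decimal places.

Unemployment rate ≈ 7.20%; labor force participation rate ≈ 56.43%.

Employed = 156.13 + 8.28 = 164.41 million (anyone who worked, including part-time for economic reasons, counts as employed).
Unemployed = 12.75 million.
Labor force = 164.41 + 12.75 = 177.16 million.
Not in labor force = 7.68 + 2.39 + 113.28 + 13.46 = 136.81 million (those not working and not actively searching are outside the labor force — including those who want a job but have given up searching).
Civilian working-age population = 177.16 + 136.81 = 313.97 million.
Unemployment rate = 12.75 / 177.16 = 7.20%.
Labor force participation rate = 177.16 / 313.97 = 56.43%.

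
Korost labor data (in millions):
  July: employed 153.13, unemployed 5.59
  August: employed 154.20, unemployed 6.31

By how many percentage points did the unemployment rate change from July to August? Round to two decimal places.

The unemployment rate changed by +0.41 percentage points.

July: labor force = 153.13 + 5.59 = 158.72; u = 5.59/158.72 = 3.52%.
August: labor force = 154.20 + 6.31 = 160.51; u = 6.31/160.51 = 3.93%.
Change = 3.93% − 3.52% = +0.41 pp.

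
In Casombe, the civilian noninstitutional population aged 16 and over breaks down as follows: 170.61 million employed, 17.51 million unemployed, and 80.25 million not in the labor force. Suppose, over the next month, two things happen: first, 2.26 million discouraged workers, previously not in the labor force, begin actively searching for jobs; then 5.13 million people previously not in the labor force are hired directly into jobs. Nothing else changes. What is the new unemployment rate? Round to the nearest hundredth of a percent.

New unemployment rate ≈ 10.11%.

Initially, labor force = 170.61 + 17.51 = 188.12 million, so u = 17.51/188.12 = 9.31%.
After the first change, unemployed and labor force both rise by 2.26 → E = 170.61, U = 19.77, labor force = 190.38 million.
After the second change, employed and labor force both rise by 5.13; unemployed unchanged → E = 175.74, U = 19.77, labor force = 195.51 million.
New unemployment rate = 19.77 / 195.51 = 10.11%.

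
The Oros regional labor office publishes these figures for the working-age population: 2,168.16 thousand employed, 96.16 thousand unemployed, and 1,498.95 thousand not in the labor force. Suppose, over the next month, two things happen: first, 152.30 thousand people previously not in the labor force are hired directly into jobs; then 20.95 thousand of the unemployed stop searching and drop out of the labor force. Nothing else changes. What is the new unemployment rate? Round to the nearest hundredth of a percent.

New unemployment rate ≈ 3.14%.

Initially, labor force = 2,168.16 + 96.16 = 2,264.32 thousand, so u = 96.16/2,264.32 = 4.25%.
After the first change, employed and labor force both rise by 152.30; unemployed unchanged → E = 2,320.46, U = 96.16, labor force = 2,416.62 thousand.
After the second change, unemployed and labor force both fall by 20.95 → E = 2,320.46, U = 75.21, labor force = 2,395.67 thousand.
New unemployment rate = 75.21 / 2,395.67 = 3.14%.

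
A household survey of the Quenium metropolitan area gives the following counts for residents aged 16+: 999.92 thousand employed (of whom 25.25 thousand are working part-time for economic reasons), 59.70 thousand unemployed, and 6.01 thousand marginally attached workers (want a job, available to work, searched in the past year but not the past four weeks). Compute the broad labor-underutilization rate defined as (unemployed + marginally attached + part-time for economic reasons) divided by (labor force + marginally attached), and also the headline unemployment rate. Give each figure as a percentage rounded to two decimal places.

Labor force = 999.92 + 59.70 = 1,059.62 thousand.
Numerator = 59.70 + 6.01 + 25.25 = 90.96 thousand.
Denominator = 1,059.62 + 6.01 = 1,065.63 thousand.
Broad rate = 90.96 / 1,065.63 = 8.54%.
Headline unemployment rate = 59.70 / 1,059.62 = 5.63%.

Broad underutilization rate ≈ 8.54%; headline unemployment rate ≈ 5.63%.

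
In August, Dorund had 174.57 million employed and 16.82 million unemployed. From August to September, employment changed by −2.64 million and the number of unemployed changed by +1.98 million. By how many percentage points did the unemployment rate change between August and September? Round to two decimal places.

The unemployment rate changed by +1.07 percentage points.

August: labor force = 174.57 + 16.82 = 191.39; u = 16.82/191.39 = 8.79%.
September: labor force = 171.93 + 18.80 = 190.73; u = 18.80/190.73 = 9.86%.
Change = 9.86% − 8.79% = +1.07 pp.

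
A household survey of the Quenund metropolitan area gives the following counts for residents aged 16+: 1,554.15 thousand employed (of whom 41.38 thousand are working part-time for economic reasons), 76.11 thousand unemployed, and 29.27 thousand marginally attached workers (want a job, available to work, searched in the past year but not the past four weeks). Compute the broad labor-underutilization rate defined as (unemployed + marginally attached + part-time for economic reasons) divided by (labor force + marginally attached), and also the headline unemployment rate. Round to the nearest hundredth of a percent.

Labor force = 1,554.15 + 76.11 = 1,630.26 thousand.
Numerator = 76.11 + 29.27 + 41.38 = 146.76 thousand.
Denominator = 1,630.26 + 29.27 = 1,659.53 thousand.
Broad rate = 146.76 / 1,659.53 = 8.84%.
Headline unemployment rate = 76.11 / 1,630.26 = 4.67%.

Broad underutilization rate ≈ 8.84%; headline unemployment rate ≈ 4.67%.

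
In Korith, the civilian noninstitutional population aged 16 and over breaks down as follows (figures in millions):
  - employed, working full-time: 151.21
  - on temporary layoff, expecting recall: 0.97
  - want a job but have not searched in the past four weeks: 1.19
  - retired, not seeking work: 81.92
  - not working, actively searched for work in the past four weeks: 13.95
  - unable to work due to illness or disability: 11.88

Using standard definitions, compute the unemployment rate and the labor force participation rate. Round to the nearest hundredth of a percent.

Employed = 151.21 million.
Unemployed = 0.97 + 13.95 = 14.92 million (jobless and actively searching, or on temporary layoff).
Labor force = 151.21 + 14.92 = 166.13 million.
Not in labor force = 1.19 + 81.92 + 11.88 = 94.99 million (those not working and not actively searching are outside the labor force — including those who want a job but have given up searching).
Civilian working-age population = 166.13 + 94.99 = 261.12 million.
Unemployment rate = 14.92 / 166.13 = 8.98%.
Labor force participation rate = 166.13 / 261.12 = 63.62%.

Unemployment rate ≈ 8.98%; labor force participation rate ≈ 63.62%.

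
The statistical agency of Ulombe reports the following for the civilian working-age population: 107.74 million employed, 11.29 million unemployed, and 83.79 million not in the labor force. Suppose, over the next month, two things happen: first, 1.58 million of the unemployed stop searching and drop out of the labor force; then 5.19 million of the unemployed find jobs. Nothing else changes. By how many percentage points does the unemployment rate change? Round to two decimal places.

Initially, labor force = 107.74 + 11.29 = 119.03 million, so u = 11.29/119.03 = 9.49%.
After the first change, unemployed and labor force both fall by 1.58 → E = 107.74, U = 9.71, labor force = 117.45 million.
After the second change, unemployed falls and employed rises by 5.19; labor force unchanged → E = 112.93, U = 4.52, labor force = 117.45 million.
New unemployment rate = 4.52 / 117.45 = 3.85%.
Change = 3.85% − 9.49% = −5.64 percentage points.

The unemployment rate changes by −5.64 percentage points.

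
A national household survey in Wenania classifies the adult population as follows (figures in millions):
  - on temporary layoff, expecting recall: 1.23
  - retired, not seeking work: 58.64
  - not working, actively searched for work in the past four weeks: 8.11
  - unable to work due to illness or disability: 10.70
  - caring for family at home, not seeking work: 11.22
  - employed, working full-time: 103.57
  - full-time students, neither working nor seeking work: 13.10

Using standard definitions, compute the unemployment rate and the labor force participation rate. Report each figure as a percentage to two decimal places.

Employed = 103.57 million.
Unemployed = 1.23 + 8.11 = 9.34 million (jobless and actively searching, or on temporary layoff).
Labor force = 103.57 + 9.34 = 112.91 million.
Not in labor force = 58.64 + 10.70 + 11.22 + 13.10 = 93.66 million (those not working and not actively searching are outside the labor force).
Civilian working-age population = 112.91 + 93.66 = 206.57 million.
Unemployment rate = 9.34 / 112.91 = 8.27%.
Labor force participation rate = 112.91 / 206.57 = 54.66%.

Unemployment rate ≈ 8.27%; labor force participation rate ≈ 54.66%.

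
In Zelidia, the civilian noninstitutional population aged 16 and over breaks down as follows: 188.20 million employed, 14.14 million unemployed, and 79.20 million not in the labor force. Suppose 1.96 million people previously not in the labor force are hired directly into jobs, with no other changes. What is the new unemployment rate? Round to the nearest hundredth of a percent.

Initially, labor force = 188.20 + 14.14 = 202.34 million, so u = 14.14/202.34 = 6.99%.
After the change, employed and labor force both rise by 1.96; unemployed unchanged → E = 190.16, U = 14.14, labor force = 204.30 million.
New unemployment rate = 14.14 / 204.30 = 6.92%.

New unemployment rate ≈ 6.92%.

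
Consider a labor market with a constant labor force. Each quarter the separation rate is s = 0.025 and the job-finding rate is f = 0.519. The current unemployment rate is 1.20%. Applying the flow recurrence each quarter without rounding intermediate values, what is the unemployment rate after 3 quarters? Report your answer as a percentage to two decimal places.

With a fixed labor force, u_{t+1} = u_t + s·(1−u_t) − f·u_t = u_t·(1−s−f) + s.
Here 1−s−f = 0.456 and s = 0.025.
u_1 = 0.012000 × 0.456 + 0.025 = 0.030472.
u_2 = 0.030472 × 0.456 + 0.025 = 0.038895.
u_3 = 0.038895 × 0.456 + 0.025 = 0.042736.

Unemployment rate after three quarters ≈ 4.27%.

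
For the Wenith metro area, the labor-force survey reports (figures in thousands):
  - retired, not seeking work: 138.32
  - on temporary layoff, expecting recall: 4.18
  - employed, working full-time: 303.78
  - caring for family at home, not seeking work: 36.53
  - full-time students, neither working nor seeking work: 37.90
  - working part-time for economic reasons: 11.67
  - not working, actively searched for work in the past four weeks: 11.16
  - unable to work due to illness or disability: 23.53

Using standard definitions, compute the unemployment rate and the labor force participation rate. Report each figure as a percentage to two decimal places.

Employed = 303.78 + 11.67 = 315.45 thousand (anyone who worked, including part-time for economic reasons, counts as employed).
Unemployed = 4.18 + 11.16 = 15.34 thousand (jobless and actively searching, or on temporary layoff).
Labor force = 315.45 + 15.34 = 330.79 thousand.
Not in labor force = 138.32 + 36.53 + 37.90 + 23.53 = 236.28 thousand (those not working and not actively searching are outside the labor force).
Civilian working-age population = 330.79 + 236.28 = 567.07 thousand.
Unemployment rate = 15.34 / 330.79 = 4.64%.
Labor force participation rate = 330.79 / 567.07 = 58.33%.

Unemployment rate ≈ 4.64%; labor force participation rate ≈ 58.33%.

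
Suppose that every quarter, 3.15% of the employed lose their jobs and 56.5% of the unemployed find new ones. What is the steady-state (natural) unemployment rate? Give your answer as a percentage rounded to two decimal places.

Steady-state unemployment rate ≈ 5.28%.

At steady state the flows balance: s·E = f·U, so U/(E+U) = s/(s+f).
u* = 3.15 / (3.15 + 56.5) = 3.15 / 59.65 = 5.28%.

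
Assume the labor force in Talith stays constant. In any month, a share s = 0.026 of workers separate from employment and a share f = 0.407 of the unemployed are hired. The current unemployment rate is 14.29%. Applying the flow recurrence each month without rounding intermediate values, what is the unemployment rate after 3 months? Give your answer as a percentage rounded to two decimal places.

Unemployment rate after three months ≈ 7.51%.

With a fixed labor force, u_{t+1} = u_t + s·(1−u_t) − f·u_t = u_t·(1−s−f) + s.
Here 1−s−f = 0.567 and s = 0.026.
u_1 = 0.142900 × 0.567 + 0.026 = 0.107024.
u_2 = 0.107024 × 0.567 + 0.026 = 0.086683.
u_3 = 0.086683 × 0.567 + 0.026 = 0.075149.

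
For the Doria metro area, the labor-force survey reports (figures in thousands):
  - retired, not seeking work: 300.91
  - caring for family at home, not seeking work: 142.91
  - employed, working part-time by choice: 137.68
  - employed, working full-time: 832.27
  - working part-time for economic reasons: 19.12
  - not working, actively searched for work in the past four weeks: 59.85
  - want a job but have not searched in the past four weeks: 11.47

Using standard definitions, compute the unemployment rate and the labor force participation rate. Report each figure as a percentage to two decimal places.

Employed = 137.68 + 832.27 + 19.12 = 989.07 thousand (anyone who worked, including part-time for economic reasons, counts as employed).
Unemployed = 59.85 thousand.
Labor force = 989.07 + 59.85 = 1,048.92 thousand.
Not in labor force = 300.91 + 142.91 + 11.47 = 455.29 thousand (those not working and not actively searching are outside the labor force — including those who want a job but have given up searching).
Civilian working-age population = 1,048.92 + 455.29 = 1,504.21 thousand.
Unemployment rate = 59.85 / 1,048.92 = 5.71%.
Labor force participation rate = 1,048.92 / 1,504.21 = 69.73%.

Unemployment rate ≈ 5.71%; labor force participation rate ≈ 69.73%.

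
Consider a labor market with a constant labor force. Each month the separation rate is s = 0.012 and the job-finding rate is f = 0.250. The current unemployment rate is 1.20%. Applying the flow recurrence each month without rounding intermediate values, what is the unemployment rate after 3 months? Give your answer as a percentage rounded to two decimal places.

With a fixed labor force, u_{t+1} = u_t + s·(1−u_t) − f·u_t = u_t·(1−s−f) + s.
Here 1−s−f = 0.738 and s = 0.012.
u_1 = 0.012000 × 0.738 + 0.012 = 0.020856.
u_2 = 0.020856 × 0.738 + 0.012 = 0.027392.
u_3 = 0.027392 × 0.738 + 0.012 = 0.032215.

Unemployment rate after three months ≈ 3.22%.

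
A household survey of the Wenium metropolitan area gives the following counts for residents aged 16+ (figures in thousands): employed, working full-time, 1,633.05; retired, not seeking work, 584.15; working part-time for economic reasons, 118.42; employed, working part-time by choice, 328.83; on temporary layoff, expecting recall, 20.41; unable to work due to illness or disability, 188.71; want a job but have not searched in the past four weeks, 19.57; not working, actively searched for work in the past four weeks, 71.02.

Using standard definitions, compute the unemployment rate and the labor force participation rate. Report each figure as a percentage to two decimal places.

Unemployment rate ≈ 4.21%; labor force participation rate ≈ 73.27%.

Employed = 1,633.05 + 118.42 + 328.83 = 2,080.30 thousand (anyone who worked, including part-time for economic reasons, counts as employed).
Unemployed = 20.41 + 71.02 = 91.43 thousand (jobless and actively searching, or on temporary layoff).
Labor force = 2,080.30 + 91.43 = 2,171.73 thousand.
Not in labor force = 584.15 + 188.71 + 19.57 = 792.43 thousand (those not working and not actively searching are outside the labor force — including those who want a job but have given up searching).
Civilian working-age population = 2,171.73 + 792.43 = 2,964.16 thousand.
Unemployment rate = 91.43 / 2,171.73 = 4.21%.
Labor force participation rate = 2,171.73 / 2,964.16 = 73.27%.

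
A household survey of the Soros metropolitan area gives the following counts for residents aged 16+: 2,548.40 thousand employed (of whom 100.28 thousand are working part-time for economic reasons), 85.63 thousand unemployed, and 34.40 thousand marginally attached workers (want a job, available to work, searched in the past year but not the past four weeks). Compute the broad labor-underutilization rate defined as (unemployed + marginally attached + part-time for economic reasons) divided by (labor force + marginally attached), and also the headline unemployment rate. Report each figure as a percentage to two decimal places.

Labor force = 2,548.40 + 85.63 = 2,634.03 thousand.
Numerator = 85.63 + 34.40 + 100.28 = 220.31 thousand.
Denominator = 2,634.03 + 34.40 = 2,668.43 thousand.
Broad rate = 220.31 / 2,668.43 = 8.26%.
Headline unemployment rate = 85.63 / 2,634.03 = 3.25%.

Broad underutilization rate ≈ 8.26%; headline unemployment rate ≈ 3.25%.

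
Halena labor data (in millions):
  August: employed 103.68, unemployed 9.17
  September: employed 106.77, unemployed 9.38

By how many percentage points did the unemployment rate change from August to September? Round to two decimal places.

The unemployment rate changed by −0.05 percentage points.

August: labor force = 103.68 + 9.17 = 112.85; u = 9.17/112.85 = 8.13%.
September: labor force = 106.77 + 9.38 = 116.15; u = 9.38/116.15 = 8.08%.
Change = 8.08% − 8.13% = −0.05 pp.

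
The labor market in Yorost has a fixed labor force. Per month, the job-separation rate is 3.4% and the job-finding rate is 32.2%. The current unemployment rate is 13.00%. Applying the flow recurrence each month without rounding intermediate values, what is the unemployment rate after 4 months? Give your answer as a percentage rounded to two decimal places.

Unemployment rate after four months ≈ 10.14%.

With a fixed labor force, u_{t+1} = u_t + s·(1−u_t) − f·u_t = u_t·(1−s−f) + s.
Here 1−s−f = 0.644 and s = 0.034.
u_1 = 0.130000 × 0.644 + 0.034 = 0.117720.
u_2 = 0.117720 × 0.644 + 0.034 = 0.109812.
u_3 = 0.109812 × 0.644 + 0.034 = 0.104719.
u_4 = 0.104719 × 0.644 + 0.034 = 0.101439.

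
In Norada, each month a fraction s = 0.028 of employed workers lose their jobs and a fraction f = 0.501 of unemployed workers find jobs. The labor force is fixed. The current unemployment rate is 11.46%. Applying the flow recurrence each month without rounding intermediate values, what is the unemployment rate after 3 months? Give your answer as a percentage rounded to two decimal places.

Unemployment rate after three months ≈ 5.94%.

With a fixed labor force, u_{t+1} = u_t + s·(1−u_t) − f·u_t = u_t·(1−s−f) + s.
Here 1−s−f = 0.471 and s = 0.028.
u_1 = 0.114600 × 0.471 + 0.028 = 0.081977.
u_2 = 0.081977 × 0.471 + 0.028 = 0.066611.
u_3 = 0.066611 × 0.471 + 0.028 = 0.059374.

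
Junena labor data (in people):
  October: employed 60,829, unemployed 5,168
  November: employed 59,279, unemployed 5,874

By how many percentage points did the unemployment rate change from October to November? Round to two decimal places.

The unemployment rate changed by +1.19 percentage points.

October: labor force = 60,829 + 5,168 = 65,997; u = 5,168/65,997 = 7.83%.
November: labor force = 59,279 + 5,874 = 65,153; u = 5,874/65,153 = 9.02%.
Change = 9.02% − 7.83% = +1.19 pp.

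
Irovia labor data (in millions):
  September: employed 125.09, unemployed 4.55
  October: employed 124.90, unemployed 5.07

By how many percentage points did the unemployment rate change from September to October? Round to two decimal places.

The unemployment rate changed by +0.39 percentage points.

September: labor force = 125.09 + 4.55 = 129.64; u = 4.55/129.64 = 3.51%.
October: labor force = 124.90 + 5.07 = 129.97; u = 5.07/129.97 = 3.90%.
Change = 3.90% − 3.51% = +0.39 pp.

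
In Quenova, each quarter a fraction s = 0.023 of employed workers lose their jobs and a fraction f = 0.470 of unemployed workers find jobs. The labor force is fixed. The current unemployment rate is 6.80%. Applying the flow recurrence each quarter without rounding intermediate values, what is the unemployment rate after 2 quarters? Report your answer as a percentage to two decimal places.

With a fixed labor force, u_{t+1} = u_t + s·(1−u_t) − f·u_t = u_t·(1−s−f) + s.
Here 1−s−f = 0.507 and s = 0.023.
u_1 = 0.068000 × 0.507 + 0.023 = 0.057476.
u_2 = 0.057476 × 0.507 + 0.023 = 0.052140.

Unemployment rate after two quarters ≈ 5.21%.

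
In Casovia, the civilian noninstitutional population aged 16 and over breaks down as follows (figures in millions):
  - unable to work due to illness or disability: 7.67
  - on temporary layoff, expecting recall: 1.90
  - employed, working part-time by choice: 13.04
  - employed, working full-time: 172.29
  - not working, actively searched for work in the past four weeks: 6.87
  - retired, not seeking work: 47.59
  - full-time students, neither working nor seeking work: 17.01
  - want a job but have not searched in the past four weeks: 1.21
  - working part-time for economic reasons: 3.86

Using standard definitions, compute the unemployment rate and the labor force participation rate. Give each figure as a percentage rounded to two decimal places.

Employed = 13.04 + 172.29 + 3.86 = 189.19 million (anyone who worked, including part-time for economic reasons, counts as employed).
Unemployed = 1.90 + 6.87 = 8.77 million (jobless and actively searching, or on temporary layoff).
Labor force = 189.19 + 8.77 = 197.96 million.
Not in labor force = 7.67 + 47.59 + 17.01 + 1.21 = 73.48 million (those not working and not actively searching are outside the labor force — including those who want a job but have given up searching).
Civilian working-age population = 197.96 + 73.48 = 271.44 million.
Unemployment rate = 8.77 / 197.96 = 4.43%.
Labor force participation rate = 197.96 / 271.44 = 72.93%.

Unemployment rate ≈ 4.43%; labor force participation rate ≈ 72.93%.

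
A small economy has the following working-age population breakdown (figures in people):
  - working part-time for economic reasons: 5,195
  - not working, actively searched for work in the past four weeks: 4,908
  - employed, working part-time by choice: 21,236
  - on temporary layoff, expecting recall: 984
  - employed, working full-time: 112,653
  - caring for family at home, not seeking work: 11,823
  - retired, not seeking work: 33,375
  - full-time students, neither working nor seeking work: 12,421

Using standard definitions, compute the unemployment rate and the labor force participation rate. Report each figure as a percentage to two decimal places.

Employed = 5,195 + 21,236 + 112,653 = 139,084 (anyone who worked, including part-time for economic reasons, counts as employed).
Unemployed = 4,908 + 984 = 5,892 (jobless and actively searching, or on temporary layoff).
Labor force = 139,084 + 5,892 = 144,976.
Not in labor force = 11,823 + 33,375 + 12,421 = 57,619 (those not working and not actively searching are outside the labor force).
Civilian working-age population = 144,976 + 57,619 = 202,595.
Unemployment rate = 5,892 / 144,976 = 4.06%.
Labor force participation rate = 144,976 / 202,595 = 71.56%.

Unemployment rate ≈ 4.06%; labor force participation rate ≈ 71.56%.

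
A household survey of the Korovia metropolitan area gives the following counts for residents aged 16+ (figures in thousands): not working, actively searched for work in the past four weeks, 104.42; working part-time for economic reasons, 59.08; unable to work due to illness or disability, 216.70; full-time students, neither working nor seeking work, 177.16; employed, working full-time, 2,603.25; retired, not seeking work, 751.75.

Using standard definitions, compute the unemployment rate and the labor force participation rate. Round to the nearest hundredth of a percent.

Employed = 59.08 + 2,603.25 = 2,662.33 thousand (anyone who worked, including part-time for economic reasons, counts as employed).
Unemployed = 104.42 thousand.
Labor force = 2,662.33 + 104.42 = 2,766.75 thousand.
Not in labor force = 216.70 + 177.16 + 751.75 = 1,145.61 thousand (those not working and not actively searching are outside the labor force).
Civilian working-age population = 2,766.75 + 1,145.61 = 3,912.36 thousand.
Unemployment rate = 104.42 / 2,766.75 = 3.77%.
Labor force participation rate = 2,766.75 / 3,912.36 = 70.72%.

Unemployment rate ≈ 3.77%; labor force participation rate ≈ 70.72%.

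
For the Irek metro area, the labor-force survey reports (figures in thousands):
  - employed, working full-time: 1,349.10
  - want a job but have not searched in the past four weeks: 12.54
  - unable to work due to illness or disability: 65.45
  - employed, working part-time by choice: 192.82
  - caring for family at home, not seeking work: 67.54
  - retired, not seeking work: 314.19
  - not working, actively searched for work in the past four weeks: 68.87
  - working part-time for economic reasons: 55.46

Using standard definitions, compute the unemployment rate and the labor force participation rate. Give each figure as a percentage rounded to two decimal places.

Unemployment rate ≈ 4.13%; labor force participation rate ≈ 78.38%.

Employed = 1,349.10 + 192.82 + 55.46 = 1,597.38 thousand (anyone who worked, including part-time for economic reasons, counts as employed).
Unemployed = 68.87 thousand.
Labor force = 1,597.38 + 68.87 = 1,666.25 thousand.
Not in labor force = 12.54 + 65.45 + 67.54 + 314.19 = 459.72 thousand (those not working and not actively searching are outside the labor force — including those who want a job but have given up searching).
Civilian working-age population = 1,666.25 + 459.72 = 2,125.97 thousand.
Unemployment rate = 68.87 / 1,666.25 = 4.13%.
Labor force participation rate = 1,666.25 / 2,125.97 = 78.38%.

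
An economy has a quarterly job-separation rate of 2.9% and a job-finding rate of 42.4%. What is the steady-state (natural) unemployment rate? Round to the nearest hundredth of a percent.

At steady state the flows balance: s·E = f·U, so U/(E+U) = s/(s+f).
u* = 2.9 / (2.9 + 42.4) = 2.9 / 45.30 = 6.40%.

Steady-state unemployment rate ≈ 6.40%.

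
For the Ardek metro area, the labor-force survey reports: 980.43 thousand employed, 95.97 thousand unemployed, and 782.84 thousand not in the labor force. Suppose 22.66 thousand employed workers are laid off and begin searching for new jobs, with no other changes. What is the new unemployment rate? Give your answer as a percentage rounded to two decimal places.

Initially, labor force = 980.43 + 95.97 = 1,076.40 thousand, so u = 95.97/1,076.40 = 8.92%.
After the change, employed falls and unemployed rises by 22.66; labor force unchanged → E = 957.77, U = 118.63, labor force = 1,076.40 thousand.
New unemployment rate = 118.63 / 1,076.40 = 11.02%.

New unemployment rate ≈ 11.02%.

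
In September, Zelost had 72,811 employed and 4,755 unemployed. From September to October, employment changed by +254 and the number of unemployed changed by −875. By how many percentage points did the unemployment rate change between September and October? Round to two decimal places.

September: labor force = 72,811 + 4,755 = 77,566; u = 4,755/77,566 = 6.13%.
October: labor force = 73,065 + 3,880 = 76,945; u = 3,880/76,945 = 5.04%.
Change = 5.04% − 6.13% = −1.09 pp.

The unemployment rate changed by −1.09 percentage points.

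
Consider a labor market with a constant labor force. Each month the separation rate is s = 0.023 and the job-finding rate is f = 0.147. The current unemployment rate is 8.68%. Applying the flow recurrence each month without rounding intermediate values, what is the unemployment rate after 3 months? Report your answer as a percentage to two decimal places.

Unemployment rate after three months ≈ 10.76%.

With a fixed labor force, u_{t+1} = u_t + s·(1−u_t) − f·u_t = u_t·(1−s−f) + s.
Here 1−s−f = 0.830 and s = 0.023.
u_1 = 0.086800 × 0.830 + 0.023 = 0.095044.
u_2 = 0.095044 × 0.830 + 0.023 = 0.101887.
u_3 = 0.101887 × 0.830 + 0.023 = 0.107566.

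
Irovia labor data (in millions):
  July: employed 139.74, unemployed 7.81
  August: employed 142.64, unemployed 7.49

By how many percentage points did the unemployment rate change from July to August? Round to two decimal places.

July: labor force = 139.74 + 7.81 = 147.55; u = 7.81/147.55 = 5.29%.
August: labor force = 142.64 + 7.49 = 150.13; u = 7.49/150.13 = 4.99%.
Change = 4.99% − 5.29% = −0.30 pp.

The unemployment rate changed by −0.30 percentage points.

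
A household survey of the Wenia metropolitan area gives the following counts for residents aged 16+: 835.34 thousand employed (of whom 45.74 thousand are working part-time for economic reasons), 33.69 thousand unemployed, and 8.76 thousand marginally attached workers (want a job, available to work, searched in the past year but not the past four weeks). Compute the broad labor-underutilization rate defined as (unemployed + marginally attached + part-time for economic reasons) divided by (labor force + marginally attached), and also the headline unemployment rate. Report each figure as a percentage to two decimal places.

Labor force = 835.34 + 33.69 = 869.03 thousand.
Numerator = 33.69 + 8.76 + 45.74 = 88.19 thousand.
Denominator = 869.03 + 8.76 = 877.79 thousand.
Broad rate = 88.19 / 877.79 = 10.05%.
Headline unemployment rate = 33.69 / 869.03 = 3.88%.

Broad underutilization rate ≈ 10.05%; headline unemployment rate ≈ 3.88%.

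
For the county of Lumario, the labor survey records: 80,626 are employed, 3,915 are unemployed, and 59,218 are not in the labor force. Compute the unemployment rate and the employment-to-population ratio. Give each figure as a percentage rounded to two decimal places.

Unemployment rate ≈ 4.63%; employment-population ratio ≈ 56.08%.

Labor force = employed + unemployed = 80,626 + 3,915 = 84,541.
Working-age population = 84,541 + 59,218 = 143,759.
Unemployment rate = 3,915 / 84,541 = 4.63%.
Employment-population ratio = 80,626 / 143,759 = 56.08%.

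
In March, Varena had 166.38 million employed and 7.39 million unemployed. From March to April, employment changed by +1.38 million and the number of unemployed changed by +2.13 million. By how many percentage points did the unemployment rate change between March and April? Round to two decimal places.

The unemployment rate changed by +1.12 percentage points.

March: labor force = 166.38 + 7.39 = 173.77; u = 7.39/173.77 = 4.25%.
April: labor force = 167.76 + 9.52 = 177.28; u = 9.52/177.28 = 5.37%.
Change = 5.37% − 4.25% = +1.12 pp.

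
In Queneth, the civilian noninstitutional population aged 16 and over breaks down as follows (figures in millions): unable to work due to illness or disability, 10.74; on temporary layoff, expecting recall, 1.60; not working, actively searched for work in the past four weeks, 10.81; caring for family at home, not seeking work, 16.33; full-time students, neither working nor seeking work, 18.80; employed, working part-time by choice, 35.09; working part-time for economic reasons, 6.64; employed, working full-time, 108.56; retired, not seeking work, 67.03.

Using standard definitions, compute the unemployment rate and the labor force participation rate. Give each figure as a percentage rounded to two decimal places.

Unemployment rate ≈ 7.63%; labor force participation rate ≈ 59.03%.

Employed = 35.09 + 6.64 + 108.56 = 150.29 million (anyone who worked, including part-time for economic reasons, counts as employed).
Unemployed = 1.60 + 10.81 = 12.41 million (jobless and actively searching, or on temporary layoff).
Labor force = 150.29 + 12.41 = 162.70 million.
Not in labor force = 10.74 + 16.33 + 18.80 + 67.03 = 112.90 million (those not working and not actively searching are outside the labor force).
Civilian working-age population = 162.70 + 112.90 = 275.60 million.
Unemployment rate = 12.41 / 162.70 = 7.63%.
Labor force participation rate = 162.70 / 275.60 = 59.03%.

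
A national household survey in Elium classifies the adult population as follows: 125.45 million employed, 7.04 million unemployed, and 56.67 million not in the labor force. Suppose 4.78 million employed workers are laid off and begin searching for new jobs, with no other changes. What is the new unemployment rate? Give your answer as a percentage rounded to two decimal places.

Initially, labor force = 125.45 + 7.04 = 132.49 million, so u = 7.04/132.49 = 5.31%.
After the change, employed falls and unemployed rises by 4.78; labor force unchanged → E = 120.67, U = 11.82, labor force = 132.49 million.
New unemployment rate = 11.82 / 132.49 = 8.92%.

New unemployment rate ≈ 8.92%.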